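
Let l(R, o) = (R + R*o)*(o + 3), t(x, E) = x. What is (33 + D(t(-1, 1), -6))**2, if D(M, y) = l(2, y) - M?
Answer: 4096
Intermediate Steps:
l(R, o) = (3 + o)*(R + R*o) (l(R, o) = (R + R*o)*(3 + o) = (3 + o)*(R + R*o))
D(M, y) = 6 - M + 2*y**2 + 8*y (D(M, y) = 2*(3 + y**2 + 4*y) - M = (6 + 2*y**2 + 8*y) - M = 6 - M + 2*y**2 + 8*y)
(33 + D(t(-1, 1), -6))**2 = (33 + (6 - 1*(-1) + 2*(-6)**2 + 8*(-6)))**2 = (33 + (6 + 1 + 2*36 - 48))**2 = (33 + (6 + 1 + 72 - 48))**2 = (33 + 31)**2 = 64**2 = 4096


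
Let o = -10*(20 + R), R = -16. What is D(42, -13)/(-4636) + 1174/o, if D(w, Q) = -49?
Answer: -170022/5795 ≈ -29.339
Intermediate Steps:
o = -40 (o = -10*(20 - 16) = -10*4 = -40)
D(42, -13)/(-4636) + 1174/o = -49/(-4636) + 1174/(-40) = -49*(-1/4636) + 1174*(-1/40) = 49/4636 - 587/20 = -170022/5795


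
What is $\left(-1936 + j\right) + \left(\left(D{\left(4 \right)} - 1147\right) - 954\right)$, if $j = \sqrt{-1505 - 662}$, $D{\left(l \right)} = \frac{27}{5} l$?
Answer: $- \frac{20077}{5} + i \sqrt{2167} \approx -4015.4 + 46.551 i$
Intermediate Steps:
$D{\left(l \right)} = \frac{27 l}{5}$ ($D{\left(l \right)} = 27 \cdot \frac{1}{5} l = \frac{27 l}{5}$)
$j = i \sqrt{2167}$ ($j = \sqrt{-2167} = i \sqrt{2167} \approx 46.551 i$)
$\left(-1936 + j\right) + \left(\left(D{\left(4 \right)} - 1147\right) - 954\right) = \left(-1936 + i \sqrt{2167}\right) + \left(\left(\frac{27}{5} \cdot 4 - 1147\right) - 954\right) = \left(-1936 + i \sqrt{2167}\right) + \left(\left(\frac{108}{5} - 1147\right) - 954\right) = \left(-1936 + i \sqrt{2167}\right) - \frac{10397}{5} = - \frac{20077}{5} + i \sqrt{2167}$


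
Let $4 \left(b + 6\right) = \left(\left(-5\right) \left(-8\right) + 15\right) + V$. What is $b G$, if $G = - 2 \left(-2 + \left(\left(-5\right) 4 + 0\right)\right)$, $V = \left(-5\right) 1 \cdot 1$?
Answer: $286$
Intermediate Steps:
$V = -5$ ($V = \left(-5\right) 1 = -5$)
$b = \frac{13}{2}$ ($b = -6 + \frac{\left(\left(-5\right) \left(-8\right) + 15\right) - 5}{4} = -6 + \frac{\left(40 + 15\right) - 5}{4} = -6 + \frac{55 - 5}{4} = -6 + \frac{1}{4} \cdot 50 = -6 + \frac{25}{2} = \frac{13}{2} \approx 6.5$)
$G = 44$ ($G = - 2 \left(-2 + \left(-20 + 0\right)\right) = - 2 \left(-2 - 20\right) = \left(-2\right) \left(-22\right) = 44$)
$b G = \frac{13}{2} \cdot 44 = 286$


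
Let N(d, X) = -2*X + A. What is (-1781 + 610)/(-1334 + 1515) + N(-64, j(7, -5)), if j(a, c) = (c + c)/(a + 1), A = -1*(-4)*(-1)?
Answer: -2885/362 ≈ -7.9696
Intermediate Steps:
A = -4 (A = 4*(-1) = -4)
j(a, c) = 2*c/(1 + a) (j(a, c) = (2*c)/(1 + a) = 2*c/(1 + a))
N(d, X) = -4 - 2*X (N(d, X) = -2*X - 4 = -4 - 2*X)
(-1781 + 610)/(-1334 + 1515) + N(-64, j(7, -5)) = (-1781 + 610)/(-1334 + 1515) + (-4 - 4*(-5)/(1 + 7)) = -1171/181 + (-4 - 4*(-5)/8) = -1171*1/181 + (-4 - 4*(-5)/8) = -1171/181 + (-4 - 2*(-5/4)) = -1171/181 + (-4 + 5/2) = -1171/181 - 3/2 = -2885/362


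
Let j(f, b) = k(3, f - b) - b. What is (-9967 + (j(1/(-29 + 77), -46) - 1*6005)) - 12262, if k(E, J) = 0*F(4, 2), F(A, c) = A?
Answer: -28188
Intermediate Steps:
k(E, J) = 0 (k(E, J) = 0*4 = 0)
j(f, b) = -b (j(f, b) = 0 - b = -b)
(-9967 + (j(1/(-29 + 77), -46) - 1*6005)) - 12262 = (-9967 + (-1*(-46) - 1*6005)) - 12262 = (-9967 + (46 - 6005)) - 12262 = (-9967 - 5959) - 12262 = -15926 - 12262 = -28188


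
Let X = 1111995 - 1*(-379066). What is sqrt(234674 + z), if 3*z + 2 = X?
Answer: sqrt(6585243)/3 ≈ 855.39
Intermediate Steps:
X = 1491061 (X = 1111995 + 379066 = 1491061)
z = 1491059/3 (z = -2/3 + (1/3)*1491061 = -2/3 + 1491061/3 = 1491059/3 ≈ 4.9702e+5)
sqrt(234674 + z) = sqrt(234674 + 1491059/3) = sqrt(2195081/3) = sqrt(6585243)/3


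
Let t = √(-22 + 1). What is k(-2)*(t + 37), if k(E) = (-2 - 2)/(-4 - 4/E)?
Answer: 74 + 2*I*√21 ≈ 74.0 + 9.1651*I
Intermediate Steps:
k(E) = -4/(-4 - 4/E)
t = I*√21 (t = √(-21) = I*√21 ≈ 4.5826*I)
k(-2)*(t + 37) = (-2/(1 - 2))*(I*√21 + 37) = (-2/(-1))*(37 + I*√21) = (-2*(-1))*(37 + I*√21) = 2*(37 + I*√21) = 74 + 2*I*√21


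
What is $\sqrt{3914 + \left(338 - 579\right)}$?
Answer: $\sqrt{3673} \approx 60.605$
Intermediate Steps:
$\sqrt{3914 + \left(338 - 579\right)} = \sqrt{3914 - 241} = \sqrt{3673}$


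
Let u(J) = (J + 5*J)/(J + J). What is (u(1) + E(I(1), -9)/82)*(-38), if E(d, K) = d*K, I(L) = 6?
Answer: -3648/41 ≈ -88.976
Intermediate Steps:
u(J) = 3 (u(J) = (6*J)/((2*J)) = (6*J)*(1/(2*J)) = 3)
E(d, K) = K*d
(u(1) + E(I(1), -9)/82)*(-38) = (3 - 9*6/82)*(-38) = (3 - 54*1/82)*(-38) = (3 - 27/41)*(-38) = (96/41)*(-38) = -3648/41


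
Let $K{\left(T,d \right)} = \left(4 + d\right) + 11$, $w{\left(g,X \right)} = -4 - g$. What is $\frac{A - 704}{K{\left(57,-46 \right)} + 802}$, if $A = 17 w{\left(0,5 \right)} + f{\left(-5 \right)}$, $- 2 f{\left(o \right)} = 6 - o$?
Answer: $- \frac{1555}{1542} \approx -1.0084$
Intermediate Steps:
$f{\left(o \right)} = -3 + \frac{o}{2}$ ($f{\left(o \right)} = - \frac{6 - o}{2} = -3 + \frac{o}{2}$)
$K{\left(T,d \right)} = 15 + d$
$A = - \frac{147}{2}$ ($A = 17 \left(-4 - 0\right) + \left(-3 + \frac{1}{2} \left(-5\right)\right) = 17 \left(-4 + 0\right) - \frac{11}{2} = 17 \left(-4\right) - \frac{11}{2} = -68 - \frac{11}{2} = - \frac{147}{2} \approx -73.5$)
$\frac{A - 704}{K{\left(57,-46 \right)} + 802} = \frac{- \frac{147}{2} - 704}{\left(15 - 46\right) + 802} = - \frac{1555}{2 \left(-31 + 802\right)} = - \frac{1555}{2 \cdot 771} = \left(- \frac{1555}{2}\right) \frac{1}{771} = - \frac{1555}{1542}$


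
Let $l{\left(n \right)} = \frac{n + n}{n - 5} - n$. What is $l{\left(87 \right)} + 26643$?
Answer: $\frac{1088883}{41} \approx 26558.0$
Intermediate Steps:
$l{\left(n \right)} = - n + \frac{2 n}{-5 + n}$ ($l{\left(n \right)} = \frac{2 n}{-5 + n} - n = - n + \frac{2 n}{-5 + n}$)
$l{\left(87 \right)} + 26643 = \frac{87 \left(7 - 87\right)}{-5 + 87} + 26643 = \frac{87 \left(7 - 87\right)}{82} + 26643 = 87 \cdot \frac{1}{82} \left(-80\right) + 26643 = - \frac{3480}{41} + 26643 = \frac{1088883}{41}$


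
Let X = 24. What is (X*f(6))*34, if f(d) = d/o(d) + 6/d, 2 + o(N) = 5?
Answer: 2448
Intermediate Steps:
o(N) = 3 (o(N) = -2 + 5 = 3)
f(d) = 6/d + d/3 (f(d) = d/3 + 6/d = 6/d + d/3)
(X*f(6))*34 = (24*(6/6 + (⅓)*6))*34 = (24*(6*(⅙) + 2))*34 = (24*(1 + 2))*34 = (24*3)*34 = 72*34 = 2448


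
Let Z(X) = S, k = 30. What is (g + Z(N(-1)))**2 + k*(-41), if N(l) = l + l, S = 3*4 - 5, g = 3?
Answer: -1130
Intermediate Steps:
S = 7 (S = 12 - 5 = 7)
N(l) = 2*l
Z(X) = 7
(g + Z(N(-1)))**2 + k*(-41) = (3 + 7)**2 + 30*(-41) = 10**2 - 1230 = 100 - 1230 = -1130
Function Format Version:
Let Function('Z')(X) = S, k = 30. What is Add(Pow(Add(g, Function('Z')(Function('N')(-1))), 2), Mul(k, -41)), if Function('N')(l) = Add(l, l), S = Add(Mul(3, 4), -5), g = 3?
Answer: -1130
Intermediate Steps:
S = 7 (S = Add(12, -5) = 7)
Function('N')(l) = Mul(2, l)
Function('Z')(X) = 7
Add(Pow(Add(g, Function('Z')(Function('N')(-1))), 2), Mul(k, -41)) = Add(Pow(Add(3, 7), 2), Mul(30, -41)) = Add(Pow(10, 2), -1230) = Add(100, -1230) = -1130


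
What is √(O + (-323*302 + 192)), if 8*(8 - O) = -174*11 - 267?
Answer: I*√1553174/4 ≈ 311.57*I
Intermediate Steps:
O = 2245/8 (O = 8 - (-174*11 - 267)/8 = 8 - (-1914 - 267)/8 = 8 - ⅛*(-2181) = 8 + 2181/8 = 2245/8 ≈ 280.63)
√(O + (-323*302 + 192)) = √(2245/8 + (-323*302 + 192)) = √(2245/8 + (-97546 + 192)) = √(2245/8 - 97354) = √(-776587/8) = I*√1553174/4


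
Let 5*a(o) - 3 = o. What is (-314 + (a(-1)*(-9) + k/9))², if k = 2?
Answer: 203975524/2025 ≈ 1.0073e+5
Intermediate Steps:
a(o) = ⅗ + o/5
(-314 + (a(-1)*(-9) + k/9))² = (-314 + ((⅗ + (⅕)*(-1))*(-9) + 2/9))² = (-314 + ((⅗ - ⅕)*(-9) + 2*(⅑)))² = (-314 + ((⅖)*(-9) + 2/9))² = (-314 + (-18/5 + 2/9))² = (-314 - 152/45)² = (-14282/45)² = 203975524/2025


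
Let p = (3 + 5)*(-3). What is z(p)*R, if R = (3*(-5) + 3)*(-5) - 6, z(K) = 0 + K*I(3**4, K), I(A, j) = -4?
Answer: 5184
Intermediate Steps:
p = -24 (p = 8*(-3) = -24)
z(K) = -4*K (z(K) = 0 + K*(-4) = 0 - 4*K = -4*K)
R = 54 (R = (-15 + 3)*(-5) - 6 = -12*(-5) - 6 = 60 - 6 = 54)
z(p)*R = -4*(-24)*54 = 96*54 = 5184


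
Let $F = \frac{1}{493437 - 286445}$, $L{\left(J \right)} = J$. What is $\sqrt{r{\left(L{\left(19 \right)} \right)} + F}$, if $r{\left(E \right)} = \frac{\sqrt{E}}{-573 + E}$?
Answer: $\frac{\sqrt{992643073 - 370882987304 \sqrt{19}}}{14334196} \approx 0.088675 i$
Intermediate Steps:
$r{\left(E \right)} = \frac{\sqrt{E}}{-573 + E}$
$F = \frac{1}{206992} \approx 4.8311 \cdot 10^{-6}$
$\sqrt{r{\left(L{\left(19 \right)} \right)} + F} = \sqrt{\frac{\sqrt{19}}{-573 + 19} + \frac{1}{206992}} = \sqrt{\frac{\sqrt{19}}{-554} + \frac{1}{206992}} = \sqrt{\sqrt{19} \left(- \frac{1}{554}\right) + \frac{1}{206992}} = \sqrt{- \frac{\sqrt{19}}{554} + \frac{1}{206992}} = \sqrt{\frac{1}{206992} - \frac{\sqrt{19}}{554}}$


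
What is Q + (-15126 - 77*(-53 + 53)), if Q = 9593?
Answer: -5533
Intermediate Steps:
Q + (-15126 - 77*(-53 + 53)) = 9593 + (-15126 - 77*(-53 + 53)) = 9593 + (-15126 - 77*0) = 9593 + (-15126 + 0) = 9593 - 15126 = -5533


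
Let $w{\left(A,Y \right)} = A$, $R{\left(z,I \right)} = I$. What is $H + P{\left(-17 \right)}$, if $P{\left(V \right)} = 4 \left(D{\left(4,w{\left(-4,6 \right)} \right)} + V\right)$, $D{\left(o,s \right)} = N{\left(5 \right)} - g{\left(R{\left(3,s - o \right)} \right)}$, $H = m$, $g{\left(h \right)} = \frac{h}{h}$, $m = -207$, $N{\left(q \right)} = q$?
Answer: $-259$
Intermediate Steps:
$g{\left(h \right)} = 1$
$H = -207$
$D{\left(o,s \right)} = 4$ ($D{\left(o,s \right)} = 5 - 1 = 4$)
$P{\left(V \right)} = 16 + 4 V$ ($P{\left(V \right)} = 4 \left(4 + V\right) = 16 + 4 V$)
$H + P{\left(-17 \right)} = -207 + \left(16 + 4 \left(-17\right)\right) = -207 + \left(16 - 68\right) = -207 - 52 = -259$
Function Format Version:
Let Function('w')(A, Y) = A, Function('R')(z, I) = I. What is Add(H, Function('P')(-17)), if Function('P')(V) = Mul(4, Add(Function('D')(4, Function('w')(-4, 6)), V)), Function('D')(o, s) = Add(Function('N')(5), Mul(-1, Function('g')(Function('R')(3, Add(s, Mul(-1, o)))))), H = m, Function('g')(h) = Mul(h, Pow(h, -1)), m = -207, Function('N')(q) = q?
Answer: -259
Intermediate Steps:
Function('g')(h) = 1
H = -207
Function('D')(o, s) = 4 (Function('D')(o, s) = Add(5, Mul(-1, 1)) = Add(5, -1) = 4)
Function('P')(V) = Add(16, Mul(4, V)) (Function('P')(V) = Mul(4, Add(4, V)) = Add(16, Mul(4, V)))
Add(H, Function('P')(-17)) = Add(-207, Add(16, Mul(4, -17))) = Add(-207, Add(16, -68)) = Add(-207, -52) = -259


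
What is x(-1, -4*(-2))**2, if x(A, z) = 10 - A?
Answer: 121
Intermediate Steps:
x(-1, -4*(-2))**2 = (10 - 1*(-1))**2 = (10 + 1)**2 = 11**2 = 121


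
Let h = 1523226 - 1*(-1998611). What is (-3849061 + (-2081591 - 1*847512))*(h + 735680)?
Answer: -28858148458788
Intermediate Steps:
h = 3521837 (h = 1523226 + 1998611 = 3521837)
(-3849061 + (-2081591 - 1*847512))*(h + 735680) = (-3849061 + (-2081591 - 1*847512))*(3521837 + 735680) = (-3849061 + (-2081591 - 847512))*4257517 = (-3849061 - 2929103)*4257517 = -6778164*4257517 = -28858148458788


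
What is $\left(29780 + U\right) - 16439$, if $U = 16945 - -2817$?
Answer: $33103$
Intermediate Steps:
$U = 19762$ ($U = 16945 + 2817 = 19762$)
$\left(29780 + U\right) - 16439 = \left(29780 + 19762\right) - 16439 = 49542 - 16439 = 33103$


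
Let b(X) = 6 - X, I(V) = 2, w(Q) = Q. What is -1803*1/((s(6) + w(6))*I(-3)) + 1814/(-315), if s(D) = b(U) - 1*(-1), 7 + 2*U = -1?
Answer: -629621/10710 ≈ -58.788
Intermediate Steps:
U = -4 (U = -7/2 + (½)*(-1) = -7/2 - ½ = -4)
s(D) = 11 (s(D) = (6 - 1*(-4)) - 1*(-1) = (6 + 4) + 1 = 10 + 1 = 11)
-1803*1/((s(6) + w(6))*I(-3)) + 1814/(-315) = -1803*1/(2*(11 + 6)) + 1814/(-315) = -1803/(17*2) + 1814*(-1/315) = -1803/34 - 1814/315 = -629621/10710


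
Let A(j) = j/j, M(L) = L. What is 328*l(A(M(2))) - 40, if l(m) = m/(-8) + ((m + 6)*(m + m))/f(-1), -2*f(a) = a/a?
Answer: -9265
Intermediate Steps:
A(j) = 1
f(a) = -½ (f(a) = -a/(2*a) = -½*1 = -½)
l(m) = -m/8 - 4*m*(6 + m) (l(m) = m/(-8) + ((m + 6)*(m + m))/(-½) = m*(-⅛) + ((6 + m)*(2*m))*(-2) = -m/8 + (2*m*(6 + m))*(-2) = -m/8 - 4*m*(6 + m))
328*l(A(M(2))) - 40 = 328*(-⅛*1*(193 + 32*1)) - 40 = 328*(-⅛*1*(193 + 32)) - 40 = 328*(-⅛*1*225) - 40 = 328*(-225/8) - 40 = -9225 - 40 = -9265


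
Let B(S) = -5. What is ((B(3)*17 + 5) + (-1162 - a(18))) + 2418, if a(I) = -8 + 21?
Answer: 1163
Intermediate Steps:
a(I) = 13
((B(3)*17 + 5) + (-1162 - a(18))) + 2418 = ((-5*17 + 5) + (-1162 - 1*13)) + 2418 = ((-85 + 5) + (-1162 - 13)) + 2418 = (-80 - 1175) + 2418 = -1255 + 2418 = 1163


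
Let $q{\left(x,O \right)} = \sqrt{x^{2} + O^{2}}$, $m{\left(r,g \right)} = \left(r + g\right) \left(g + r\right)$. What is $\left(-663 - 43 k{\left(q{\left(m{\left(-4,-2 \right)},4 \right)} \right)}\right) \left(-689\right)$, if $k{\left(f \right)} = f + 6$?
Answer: $634569 + 118508 \sqrt{82} \approx 1.7077 \cdot 10^{6}$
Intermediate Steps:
$m{\left(r,g \right)} = \left(g + r\right)^{2}$ ($m{\left(r,g \right)} = \left(g + r\right) \left(g + r\right) = \left(g + r\right)^{2}$)
$q{\left(x,O \right)} = \sqrt{O^{2} + x^{2}}$
$k{\left(f \right)} = 6 + f$
$\left(-663 - 43 k{\left(q{\left(m{\left(-4,-2 \right)},4 \right)} \right)}\right) \left(-689\right) = \left(-663 - 43 \left(6 + \sqrt{4^{2} + \left(\left(-2 - 4\right)^{2}\right)^{2}}\right)\right) \left(-689\right) = \left(-663 - 43 \left(6 + \sqrt{16 + \left(\left(-6\right)^{2}\right)^{2}}\right)\right) \left(-689\right) = \left(-663 - 43 \left(6 + \sqrt{16 + 36^{2}}\right)\right) \left(-689\right) = \left(-663 - 43 \left(6 + \sqrt{16 + 1296}\right)\right) \left(-689\right) = \left(-663 - 43 \left(6 + \sqrt{1312}\right)\right) \left(-689\right) = \left(-663 - 43 \left(6 + 4 \sqrt{82}\right)\right) \left(-689\right) = \left(-663 - \left(258 + 172 \sqrt{82}\right)\right) \left(-689\right) = \left(-921 - 172 \sqrt{82}\right) \left(-689\right) = 634569 + 118508 \sqrt{82}$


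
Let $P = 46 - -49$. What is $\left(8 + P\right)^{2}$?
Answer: $10609$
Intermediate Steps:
$P = 95$ ($P = 46 + 49 = 95$)
$\left(8 + P\right)^{2} = \left(8 + 95\right)^{2} = 103^{2} = 10609$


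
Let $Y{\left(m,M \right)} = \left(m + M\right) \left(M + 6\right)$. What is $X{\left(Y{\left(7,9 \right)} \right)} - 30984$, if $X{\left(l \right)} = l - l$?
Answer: $-30984$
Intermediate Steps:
$Y{\left(m,M \right)} = \left(6 + M\right) \left(M + m\right)$ ($Y{\left(m,M \right)} = \left(M + m\right) \left(6 + M\right) = \left(6 + M\right) \left(M + m\right)$)
$X{\left(l \right)} = 0$
$X{\left(Y{\left(7,9 \right)} \right)} - 30984 = 0 - 30984 = -30984$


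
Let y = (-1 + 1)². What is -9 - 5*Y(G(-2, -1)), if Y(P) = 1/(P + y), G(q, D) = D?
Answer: -4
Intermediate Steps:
y = 0 (y = 0² = 0)
Y(P) = 1/P (Y(P) = 1/(P + 0) = 1/P)
-9 - 5*Y(G(-2, -1)) = -9 - 5/(-1) = -9 - 5*(-1) = -9 + 5 = -4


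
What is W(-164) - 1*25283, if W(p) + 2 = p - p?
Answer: -25285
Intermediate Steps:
W(p) = -2 (W(p) = -2 + (p - p) = -2 + 0 = -2)
W(-164) - 1*25283 = -2 - 1*25283 = -2 - 25283 = -25285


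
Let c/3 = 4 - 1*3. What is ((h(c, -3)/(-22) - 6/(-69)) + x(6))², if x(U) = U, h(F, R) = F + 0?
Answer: 9066121/256036 ≈ 35.410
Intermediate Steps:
c = 3 (c = 3*(4 - 1*3) = 3*(4 - 3) = 3*1 = 3)
h(F, R) = F
((h(c, -3)/(-22) - 6/(-69)) + x(6))² = ((3/(-22) - 6/(-69)) + 6)² = ((3*(-1/22) - 6*(-1/69)) + 6)² = ((-3/22 + 2/23) + 6)² = (-25/506 + 6)² = (3011/506)² = 9066121/256036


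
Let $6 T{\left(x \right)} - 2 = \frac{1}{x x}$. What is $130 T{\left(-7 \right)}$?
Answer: $\frac{2145}{49} \approx 43.776$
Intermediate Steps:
$T{\left(x \right)} = \frac{1}{3} + \frac{1}{6 x^{2}}$ ($T{\left(x \right)} = \frac{1}{3} + \frac{\frac{1}{x} \frac{1}{x}}{6} = \frac{1}{3} + \frac{1}{6 x^{2}}$)
$130 T{\left(-7 \right)} = 130 \left(\frac{1}{3} + \frac{1}{6 \cdot 49}\right) = 130 \left(\frac{1}{3} + \frac{1}{6} \cdot \frac{1}{49}\right) = 130 \left(\frac{1}{3} + \frac{1}{294}\right) = 130 \cdot \frac{33}{98} = \frac{2145}{49}$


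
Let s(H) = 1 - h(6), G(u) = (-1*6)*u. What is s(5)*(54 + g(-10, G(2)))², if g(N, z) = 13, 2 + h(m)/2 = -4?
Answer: 58357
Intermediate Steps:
G(u) = -6*u
h(m) = -12 (h(m) = -4 + 2*(-4) = -4 - 8 = -12)
s(H) = 13 (s(H) = 1 - 1*(-12) = 1 + 12 = 13)
s(5)*(54 + g(-10, G(2)))² = 13*(54 + 13)² = 13*67² = 13*4489 = 58357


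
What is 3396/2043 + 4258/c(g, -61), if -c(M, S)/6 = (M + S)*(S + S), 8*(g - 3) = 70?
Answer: 4212226/2727859 ≈ 1.5442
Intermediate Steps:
g = 47/4 (g = 3 + (⅛)*70 = 3 + 35/4 = 47/4 ≈ 11.750)
c(M, S) = -12*S*(M + S) (c(M, S) = -6*(M + S)*(S + S) = -6*(M + S)*2*S = -12*S*(M + S))
3396/2043 + 4258/c(g, -61) = 3396/2043 + 4258/((-12*(-61)*(47/4 - 61))) = 3396*(1/2043) + 4258/((-12*(-61)*(-197/4))) = 1132/681 + 4258/(-36051) = 1132/681 + 4258*(-1/36051) = 1132/681 - 4258/36051 = 4212226/2727859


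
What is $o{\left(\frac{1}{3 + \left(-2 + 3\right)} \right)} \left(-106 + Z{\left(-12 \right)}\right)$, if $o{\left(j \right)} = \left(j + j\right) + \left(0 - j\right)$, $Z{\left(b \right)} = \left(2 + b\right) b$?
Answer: $\frac{7}{2} \approx 3.5$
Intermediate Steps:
$Z{\left(b \right)} = b \left(2 + b\right)$
$o{\left(j \right)} = j$ ($o{\left(j \right)} = 2 j - j = j$)
$o{\left(\frac{1}{3 + \left(-2 + 3\right)} \right)} \left(-106 + Z{\left(-12 \right)}\right) = \frac{-106 - 12 \left(2 - 12\right)}{3 + \left(-2 + 3\right)} = \frac{-106 - -120}{3 + 1} = \frac{-106 + 120}{4} = \frac{1}{4} \cdot 14 = \frac{7}{2}$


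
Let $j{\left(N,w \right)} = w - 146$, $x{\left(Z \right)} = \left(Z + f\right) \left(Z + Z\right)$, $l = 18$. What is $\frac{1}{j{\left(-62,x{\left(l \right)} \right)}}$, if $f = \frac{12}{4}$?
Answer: $\frac{1}{610} \approx 0.0016393$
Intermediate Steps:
$f = 3$ ($f = 12 \cdot \frac{1}{4} = 3$)
$x{\left(Z \right)} = 2 Z \left(3 + Z\right)$ ($x{\left(Z \right)} = \left(Z + 3\right) \left(Z + Z\right) = \left(3 + Z\right) 2 Z = 2 Z \left(3 + Z\right)$)
$j{\left(N,w \right)} = -146 + w$ ($j{\left(N,w \right)} = w - 146 = -146 + w$)
$\frac{1}{j{\left(-62,x{\left(l \right)} \right)}} = \frac{1}{-146 + 2 \cdot 18 \left(3 + 18\right)} = \frac{1}{-146 + 2 \cdot 18 \cdot 21} = \frac{1}{-146 + 756} = \frac{1}{610}$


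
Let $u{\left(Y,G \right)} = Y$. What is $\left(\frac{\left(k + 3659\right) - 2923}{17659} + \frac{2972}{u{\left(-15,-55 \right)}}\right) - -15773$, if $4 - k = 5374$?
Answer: $\frac{4125479047}{264885} \approx 15575.0$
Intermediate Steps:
$k = -5370$ ($k = 4 - 5374 = -5370$)
$\left(\frac{\left(k + 3659\right) - 2923}{17659} + \frac{2972}{u{\left(-15,-55 \right)}}\right) - -15773 = \left(\frac{\left(-5370 + 3659\right) - 2923}{17659} + \frac{2972}{-15}\right) - -15773 = \left(\left(-1711 - 2923\right) \frac{1}{17659} + 2972 \left(- \frac{1}{15}\right)\right) + 15773 = \left(\left(-4634\right) \frac{1}{17659} - \frac{2972}{15}\right) + 15773 = \left(- \frac{4634}{17659} - \frac{2972}{15}\right) + 15773 = - \frac{52552058}{264885} + 15773 = \frac{4125479047}{264885}$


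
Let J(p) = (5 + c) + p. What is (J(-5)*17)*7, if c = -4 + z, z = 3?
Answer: -119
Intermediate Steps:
c = -1 (c = -4 + 3 = -1)
J(p) = 4 + p (J(p) = (5 - 1) + p = 4 + p)
(J(-5)*17)*7 = ((4 - 5)*17)*7 = -1*17*7 = -17*7 = -119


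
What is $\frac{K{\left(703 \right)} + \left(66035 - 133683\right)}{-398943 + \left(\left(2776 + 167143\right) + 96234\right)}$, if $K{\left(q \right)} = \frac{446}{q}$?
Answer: $\frac{23778049}{46675685} \approx 0.50943$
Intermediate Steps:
$\frac{K{\left(703 \right)} + \left(66035 - 133683\right)}{-398943 + \left(\left(2776 + 167143\right) + 96234\right)} = \frac{\frac{446}{703} + \left(66035 - 133683\right)}{-398943 + \left(\left(2776 + 167143\right) + 96234\right)} = \frac{446 \cdot \frac{1}{703} + \left(66035 - 133683\right)}{-398943 + \left(169919 + 96234\right)} = \frac{\frac{446}{703} - 67648}{-398943 + 266153} = - \frac{47556098}{703 \left(-132790\right)} = \left(- \frac{47556098}{703}\right) \left(- \frac{1}{132790}\right) = \frac{23778049}{46675685}$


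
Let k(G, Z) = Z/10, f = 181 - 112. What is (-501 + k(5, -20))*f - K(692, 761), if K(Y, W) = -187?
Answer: -34520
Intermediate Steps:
f = 69
k(G, Z) = Z/10 (k(G, Z) = Z*(1/10) = Z/10)
(-501 + k(5, -20))*f - K(692, 761) = (-501 + (1/10)*(-20))*69 - 1*(-187) = (-501 - 2)*69 + 187 = -503*69 + 187 = -34707 + 187 = -34520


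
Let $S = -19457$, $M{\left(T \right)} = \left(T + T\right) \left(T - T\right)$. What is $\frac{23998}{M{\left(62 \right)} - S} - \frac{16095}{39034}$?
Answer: $\frac{21502673}{26189122} \approx 0.82105$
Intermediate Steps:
$M{\left(T \right)} = 0$ ($M{\left(T \right)} = 2 T 0 = 0$)
$\frac{23998}{M{\left(62 \right)} - S} - \frac{16095}{39034} = \frac{23998}{0 - -19457} - \frac{16095}{39034} = \frac{23998}{0 + 19457} - \frac{555}{1346} = \frac{23998}{19457} - \frac{555}{1346} = \frac{21502673}{26189122}$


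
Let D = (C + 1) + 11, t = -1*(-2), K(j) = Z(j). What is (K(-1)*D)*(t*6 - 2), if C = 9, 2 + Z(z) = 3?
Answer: 210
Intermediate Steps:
Z(z) = 1 (Z(z) = -2 + 3 = 1)
K(j) = 1
t = 2
D = 21 (D = (9 + 1) + 11 = 10 + 11 = 21)
(K(-1)*D)*(t*6 - 2) = (1*21)*(2*6 - 2) = 21*(12 - 2) = 21*10 = 210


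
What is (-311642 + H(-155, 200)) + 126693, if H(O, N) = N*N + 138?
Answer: -144811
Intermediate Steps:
H(O, N) = 138 + N² (H(O, N) = N² + 138 = 138 + N²)
(-311642 + H(-155, 200)) + 126693 = (-311642 + (138 + 200²)) + 126693 = (-311642 + (138 + 40000)) + 126693 = (-311642 + 40138) + 126693 = -271504 + 126693 = -144811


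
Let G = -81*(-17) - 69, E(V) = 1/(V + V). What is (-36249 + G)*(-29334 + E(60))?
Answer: 40998360113/40 ≈ 1.0250e+9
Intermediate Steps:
E(V) = 1/(2*V)
G = 1308 (G = 1377 - 69 = 1308)
(-36249 + G)*(-29334 + E(60)) = (-36249 + 1308)*(-29334 + (1/2)/60) = -34941*(-29334 + (1/2)*(1/60)) = -34941*(-29334 + 1/120) = -34941*(-3520079/120) = 40998360113/40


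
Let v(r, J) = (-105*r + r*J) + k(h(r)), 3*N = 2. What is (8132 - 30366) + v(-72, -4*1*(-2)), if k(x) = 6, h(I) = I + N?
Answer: -15244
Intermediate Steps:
N = ⅔ (N = (⅓)*2 = ⅔ ≈ 0.66667)
h(I) = ⅔ + I (h(I) = I + ⅔ = ⅔ + I)
v(r, J) = 6 - 105*r + J*r (v(r, J) = (-105*r + r*J) + 6 = (-105*r + J*r) + 6 = 6 - 105*r + J*r)
(8132 - 30366) + v(-72, -4*1*(-2)) = (8132 - 30366) + (6 - 105*(-72) + (-4*1*(-2))*(-72)) = -22234 + (6 + 7560 - 4*(-2)*(-72)) = -22234 + (6 + 7560 + 8*(-72)) = -22234 + (6 + 7560 - 576) = -22234 + 6990 = -15244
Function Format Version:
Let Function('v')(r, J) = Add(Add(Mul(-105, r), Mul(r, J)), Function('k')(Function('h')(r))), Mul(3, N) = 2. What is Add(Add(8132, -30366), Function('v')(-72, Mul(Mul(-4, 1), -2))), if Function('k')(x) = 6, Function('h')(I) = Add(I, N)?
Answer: -15244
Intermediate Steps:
N = Rational(2, 3) (N = Mul(Rational(1, 3), 2) = Rational(2, 3) ≈ 0.66667)
Function('h')(I) = Add(Rational(2, 3), I) (Function('h')(I) = Add(I, Rational(2, 3)) = Add(Rational(2, 3), I))
Function('v')(r, J) = Add(6, Mul(-105, r), Mul(J, r)) (Function('v')(r, J) = Add(Add(Mul(-105, r), Mul(r, J)), 6) = Add(Add(Mul(-105, r), Mul(J, r)), 6) = Add(6, Mul(-105, r), Mul(J, r)))
Add(Add(8132, -30366), Function('v')(-72, Mul(Mul(-4, 1), -2))) = Add(Add(8132, -30366), Add(6, Mul(-105, -72), Mul(Mul(Mul(-4, 1), -2), -72))) = Add(-22234, Add(6, 7560, Mul(Mul(-4, -2), -72))) = Add(-22234, Add(6, 7560, Mul(8, -72))) = Add(-22234, Add(6, 7560, -576)) = Add(-22234, 6990) = -15244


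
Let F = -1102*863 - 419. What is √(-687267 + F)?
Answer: 2*I*√409678 ≈ 1280.1*I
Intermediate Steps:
F = -951445 (F = -951026 - 419 = -951445)
√(-687267 + F) = √(-687267 - 951445) = √(-1638712) = 2*I*√409678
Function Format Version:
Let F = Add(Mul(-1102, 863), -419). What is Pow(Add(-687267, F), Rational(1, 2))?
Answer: Mul(2, I, Pow(409678, Rational(1, 2))) ≈ Mul(1280.1, I)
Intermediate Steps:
F = -951445 (F = Add(-951026, -419) = -951445)
Pow(Add(-687267, F), Rational(1, 2)) = Pow(Add(-687267, -951445), Rational(1, 2)) = Pow(-1638712, Rational(1, 2)) = Mul(2, I, Pow(409678, Rational(1, 2)))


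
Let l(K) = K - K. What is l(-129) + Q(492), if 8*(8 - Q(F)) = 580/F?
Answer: 7727/984 ≈ 7.8526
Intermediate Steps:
Q(F) = 8 - 145/(2*F)
l(K) = 0
l(-129) + Q(492) = 0 + (8 - 145/2/492) = 0 + (8 - 145/2*1/492) = 0 + (8 - 145/984) = 0 + 7727/984 = 7727/984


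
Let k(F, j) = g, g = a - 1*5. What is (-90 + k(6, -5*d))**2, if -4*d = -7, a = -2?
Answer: 9409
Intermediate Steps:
d = 7/4 (d = -1/4*(-7) = 7/4 ≈ 1.7500)
g = -7 (g = -2 - 1*5 = -2 - 5 = -7)
k(F, j) = -7
(-90 + k(6, -5*d))**2 = (-90 - 7)**2 = (-97)**2 = 9409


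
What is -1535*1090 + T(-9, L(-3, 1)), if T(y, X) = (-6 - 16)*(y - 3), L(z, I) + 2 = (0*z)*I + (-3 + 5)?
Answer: -1672886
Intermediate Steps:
L(z, I) = 0 (L(z, I) = -2 + ((0*z)*I + (-3 + 5)) = -2 + (0*I + 2) = -2 + (0 + 2) = -2 + 2 = 0)
T(y, X) = 66 - 22*y (T(y, X) = -22*(-3 + y) = 66 - 22*y)
-1535*1090 + T(-9, L(-3, 1)) = -1535*1090 + (66 - 22*(-9)) = -1673150 + (66 + 198) = -1673150 + 264 = -1672886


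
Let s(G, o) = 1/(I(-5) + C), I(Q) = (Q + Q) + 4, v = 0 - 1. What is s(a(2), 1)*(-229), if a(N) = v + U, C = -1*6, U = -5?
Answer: 229/12 ≈ 19.083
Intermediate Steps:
v = -1
I(Q) = 4 + 2*Q (I(Q) = 2*Q + 4 = 4 + 2*Q)
C = -6
a(N) = -6 (a(N) = -1 - 5 = -6)
s(G, o) = -1/12 (s(G, o) = 1/((4 + 2*(-5)) - 6) = 1/((4 - 10) - 6) = 1/(-6 - 6) = 1/(-12) = -1/12)
s(a(2), 1)*(-229) = -1/12*(-229) = 229/12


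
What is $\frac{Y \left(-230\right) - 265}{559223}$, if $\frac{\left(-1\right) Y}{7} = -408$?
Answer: $- \frac{657145}{559223} \approx -1.1751$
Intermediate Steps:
$Y = 2856$ ($Y = \left(-7\right) \left(-408\right) = 2856$)
$\frac{Y \left(-230\right) - 265}{559223} = \frac{2856 \left(-230\right) - 265}{559223} = \left(-656880 - 265\right) \frac{1}{559223} = \left(-657145\right) \frac{1}{559223} = - \frac{657145}{559223}$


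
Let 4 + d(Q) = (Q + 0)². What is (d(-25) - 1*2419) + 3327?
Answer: 1529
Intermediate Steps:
d(Q) = -4 + Q² (d(Q) = -4 + (Q + 0)² = -4 + Q²)
(d(-25) - 1*2419) + 3327 = ((-4 + (-25)²) - 1*2419) + 3327 = ((-4 + 625) - 2419) + 3327 = (621 - 2419) + 3327 = -1798 + 3327 = 1529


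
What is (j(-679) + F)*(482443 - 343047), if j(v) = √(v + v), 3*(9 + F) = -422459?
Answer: -58892858456/3 + 139396*I*√1358 ≈ -1.9631e+10 + 5.1369e+6*I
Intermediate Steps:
F = -422486/3 (F = -9 + (⅓)*(-422459) = -9 - 422459/3 = -422486/3 ≈ -1.4083e+5)
j(v) = √2*√v (j(v) = √(2*v) = √2*√v)
(j(-679) + F)*(482443 - 343047) = (√2*√(-679) - 422486/3)*(482443 - 343047) = (√2*(I*√679) - 422486/3)*139396 = (I*√1358 - 422486/3)*139396 = (-422486/3 + I*√1358)*139396 = -58892858456/3 + 139396*I*√1358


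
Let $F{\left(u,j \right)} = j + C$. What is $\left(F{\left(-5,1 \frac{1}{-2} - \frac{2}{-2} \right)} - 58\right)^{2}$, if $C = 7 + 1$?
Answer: $\frac{9801}{4} \approx 2450.3$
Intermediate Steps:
$C = 8$
$F{\left(u,j \right)} = 8 + j$ ($F{\left(u,j \right)} = j + 8 = 8 + j$)
$\left(F{\left(-5,1 \frac{1}{-2} - \frac{2}{-2} \right)} - 58\right)^{2} = \left(\left(8 + \left(1 \frac{1}{-2} - \frac{2}{-2}\right)\right) - 58\right)^{2} = \left(\left(8 + \left(1 \left(- \frac{1}{2}\right) - -1\right)\right) - 58\right)^{2} = \left(\left(8 + \left(- \frac{1}{2} + 1\right)\right) - 58\right)^{2} = \left(\left(8 + \frac{1}{2}\right) - 58\right)^{2} = \left(\frac{17}{2} - 58\right)^{2} = \left(- \frac{99}{2}\right)^{2} = \frac{9801}{4}$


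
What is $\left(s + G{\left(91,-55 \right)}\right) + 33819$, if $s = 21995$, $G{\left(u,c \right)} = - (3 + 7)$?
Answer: $55804$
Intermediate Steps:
$G{\left(u,c \right)} = -10$ ($G{\left(u,c \right)} = \left(-1\right) 10 = -10$)
$\left(s + G{\left(91,-55 \right)}\right) + 33819 = \left(21995 - 10\right) + 33819 = 21985 + 33819 = 55804$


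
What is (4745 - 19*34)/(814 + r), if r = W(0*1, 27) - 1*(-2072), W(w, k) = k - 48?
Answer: 4099/2865 ≈ 1.4307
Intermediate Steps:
W(w, k) = -48 + k
r = 2051 (r = (-48 + 27) - 1*(-2072) = -21 + 2072 = 2051)
(4745 - 19*34)/(814 + r) = (4745 - 19*34)/(814 + 2051) = (4745 - 646)/2865 = 4099*(1/2865) = 4099/2865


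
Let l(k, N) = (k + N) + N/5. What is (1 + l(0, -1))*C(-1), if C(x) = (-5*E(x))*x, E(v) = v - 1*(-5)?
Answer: -4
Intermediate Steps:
E(v) = 5 + v (E(v) = v + 5 = 5 + v)
l(k, N) = k + 6*N/5 (l(k, N) = (N + k) + N*(1/5) = (N + k) + N/5 = k + 6*N/5)
C(x) = x*(-25 - 5*x) (C(x) = (-5*(5 + x))*x = (-25 - 5*x)*x = x*(-25 - 5*x))
(1 + l(0, -1))*C(-1) = (1 + (0 + (6/5)*(-1)))*(-5*(-1)*(5 - 1)) = (1 + (0 - 6/5))*(-5*(-1)*4) = (1 - 6/5)*20 = -1/5*20 = -4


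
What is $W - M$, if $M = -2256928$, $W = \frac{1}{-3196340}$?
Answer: $\frac{7213909243519}{3196340} \approx 2.2569 \cdot 10^{6}$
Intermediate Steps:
$W = - \frac{1}{3196340} \approx -3.1286 \cdot 10^{-7}$
$W - M = - \frac{1}{3196340} - -2256928 = - \frac{1}{3196340} + 2256928 = \frac{7213909243519}{3196340}$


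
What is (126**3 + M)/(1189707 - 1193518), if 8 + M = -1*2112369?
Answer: 112001/3811 ≈ 29.389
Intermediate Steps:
M = -2112377 (M = -8 - 1*2112369 = -8 - 2112369 = -2112377)
(126**3 + M)/(1189707 - 1193518) = (126**3 - 2112377)/(1189707 - 1193518) = (2000376 - 2112377)/(-3811) = -112001*(-1/3811) = 112001/3811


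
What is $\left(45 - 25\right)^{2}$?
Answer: $400$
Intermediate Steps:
$\left(45 - 25\right)^{2} = 20^{2} = 400$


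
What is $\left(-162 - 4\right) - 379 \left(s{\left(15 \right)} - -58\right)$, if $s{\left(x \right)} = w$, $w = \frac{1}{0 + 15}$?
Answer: $- \frac{332599}{15} \approx -22173.0$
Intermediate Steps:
$w = \frac{1}{15} \approx 0.066667$
$s{\left(x \right)} = \frac{1}{15}$
$\left(-162 - 4\right) - 379 \left(s{\left(15 \right)} - -58\right) = \left(-162 - 4\right) - 379 \left(\frac{1}{15} - -58\right) = -166 - 379 \left(\frac{1}{15} + 58\right) = -166 - \frac{330109}{15} = - \frac{332599}{15}$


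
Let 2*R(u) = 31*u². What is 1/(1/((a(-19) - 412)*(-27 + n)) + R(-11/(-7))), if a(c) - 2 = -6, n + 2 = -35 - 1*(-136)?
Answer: 1467648/56174927 ≈ 0.026126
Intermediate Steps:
n = 99 (n = -2 + (-35 - 1*(-136)) = -2 + (-35 + 136) = -2 + 101 = 99)
a(c) = -4 (a(c) = 2 - 6 = -4)
R(u) = 31*u²/2 (R(u) = (31*u²)/2 = 31*u²/2)
1/(1/((a(-19) - 412)*(-27 + n)) + R(-11/(-7))) = 1/(1/((-4 - 412)*(-27 + 99)) + 31*(-11/(-7))²/2) = 1/(1/(-416*72) + 31*(-11*(-⅐))²/2) = 1/(1/(-29952) + 31*(11/7)²/2) = 1/(-1/29952 + (31/2)*(121/49)) = 1/(-1/29952 + 3751/98) = 1/(56174927/1467648) = 1467648/56174927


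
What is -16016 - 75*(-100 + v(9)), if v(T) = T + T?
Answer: -9866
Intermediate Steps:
v(T) = 2*T
-16016 - 75*(-100 + v(9)) = -16016 - 75*(-100 + 2*9) = -16016 - 75*(-100 + 18) = -16016 - 75*(-82) = -16016 - 1*(-6150) = -16016 + 6150 = -9866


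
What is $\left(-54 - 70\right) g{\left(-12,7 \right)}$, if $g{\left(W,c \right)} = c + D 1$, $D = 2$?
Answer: $-1116$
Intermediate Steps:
$g{\left(W,c \right)} = 2 + c$ ($g{\left(W,c \right)} = c + 2 \cdot 1 = c + 2 = 2 + c$)
$\left(-54 - 70\right) g{\left(-12,7 \right)} = \left(-54 - 70\right) \left(2 + 7\right) = \left(-124\right) 9 = -1116$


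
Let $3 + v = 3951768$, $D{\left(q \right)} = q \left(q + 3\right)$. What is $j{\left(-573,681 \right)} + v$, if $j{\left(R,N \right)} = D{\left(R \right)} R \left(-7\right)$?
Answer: $1313984475$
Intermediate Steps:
$D{\left(q \right)} = q \left(3 + q\right)$
$v = 3951765$ ($v = -3 + 3951768 = 3951765$)
$j{\left(R,N \right)} = - 7 R^{2} \left(3 + R\right)$ ($j{\left(R,N \right)} = R \left(3 + R\right) R \left(-7\right) = R^{2} \left(3 + R\right) \left(-7\right) = - 7 R^{2} \left(3 + R\right)$)
$j{\left(-573,681 \right)} + v = 7 \left(-573\right)^{2} \left(-3 - -573\right) + 3951765 = 7 \cdot 328329 \left(-3 + 573\right) + 3951765 = 7 \cdot 328329 \cdot 570 + 3951765 = 1310032710 + 3951765 = 1313984475$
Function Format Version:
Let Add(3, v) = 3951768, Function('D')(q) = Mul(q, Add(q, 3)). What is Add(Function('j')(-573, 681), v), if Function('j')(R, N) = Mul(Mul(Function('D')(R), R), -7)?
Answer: 1313984475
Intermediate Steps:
Function('D')(q) = Mul(q, Add(3, q))
v = 3951765 (v = Add(-3, 3951768) = 3951765)
Function('j')(R, N) = Mul(-7, Pow(R, 2), Add(3, R)) (Function('j')(R, N) = Mul(Mul(Mul(R, Add(3, R)), R), -7) = Mul(Mul(Pow(R, 2), Add(3, R)), -7) = Mul(-7, Pow(R, 2), Add(3, R)))
Add(Function('j')(-573, 681), v) = Add(Mul(7, Pow(-573, 2), Add(-3, Mul(-1, -573))), 3951765) = Add(Mul(7, 328329, Add(-3, 573)), 3951765) = Add(Mul(7, 328329, 570), 3951765) = Add(1310032710, 3951765) = 1313984475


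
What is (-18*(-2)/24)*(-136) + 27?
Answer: -177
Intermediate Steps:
(-18*(-2)/24)*(-136) + 27 = (36*(1/24))*(-136) + 27 = (3/2)*(-136) + 27 = -204 + 27 = -177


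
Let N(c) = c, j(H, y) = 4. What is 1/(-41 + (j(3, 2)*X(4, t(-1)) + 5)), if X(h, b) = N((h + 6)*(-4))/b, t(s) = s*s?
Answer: -1/196 ≈ -0.0051020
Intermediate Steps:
t(s) = s**2
X(h, b) = (-24 - 4*h)/b (X(h, b) = ((h + 6)*(-4))/b = ((6 + h)*(-4))/b = (-24 - 4*h)/b)
1/(-41 + (j(3, 2)*X(4, t(-1)) + 5)) = 1/(-41 + (4*(4*(-6 - 1*4)/((-1)**2)) + 5)) = 1/(-41 + (4*(4*(-6 - 4)/1) + 5)) = 1/(-41 + (4*(4*1*(-10)) + 5)) = 1/(-41 + (4*(-40) + 5)) = 1/(-41 + (-160 + 5)) = 1/(-41 - 155) = 1/(-196) = -1/196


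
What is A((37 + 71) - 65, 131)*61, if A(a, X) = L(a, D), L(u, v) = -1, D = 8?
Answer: -61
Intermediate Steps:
A(a, X) = -1
A((37 + 71) - 65, 131)*61 = -1*61 = -61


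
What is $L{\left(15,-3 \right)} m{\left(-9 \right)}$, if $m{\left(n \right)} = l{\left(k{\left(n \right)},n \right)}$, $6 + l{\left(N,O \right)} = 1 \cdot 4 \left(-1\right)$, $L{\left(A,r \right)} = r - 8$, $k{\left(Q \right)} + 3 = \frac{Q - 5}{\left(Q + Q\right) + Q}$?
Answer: $110$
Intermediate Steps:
$k{\left(Q \right)} = -3 + \frac{-5 + Q}{3 Q}$ ($k{\left(Q \right)} = -3 + \frac{Q - 5}{\left(Q + Q\right) + Q} = -3 + \frac{-5 + Q}{2 Q + Q} = -3 + \frac{-5 + Q}{3 Q}$)
$L{\left(A,r \right)} = -8 + r$ ($L{\left(A,r \right)} = r - 8 = -8 + r$)
$l{\left(N,O \right)} = -10$ ($l{\left(N,O \right)} = -6 + 1 \cdot 4 \left(-1\right) = -6 + 4 \left(-1\right) = -6 - 4 = -10$)
$m{\left(n \right)} = -10$
$L{\left(15,-3 \right)} m{\left(-9 \right)} = \left(-8 - 3\right) \left(-10\right) = \left(-11\right) \left(-10\right) = 110$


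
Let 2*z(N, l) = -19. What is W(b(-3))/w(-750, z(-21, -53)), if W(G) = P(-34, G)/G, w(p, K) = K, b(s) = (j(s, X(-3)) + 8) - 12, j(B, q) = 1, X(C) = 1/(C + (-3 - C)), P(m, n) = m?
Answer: -68/57 ≈ -1.1930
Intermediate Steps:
X(C) = -⅓ (X(C) = 1/(-3) = -⅓)
z(N, l) = -19/2 (z(N, l) = (½)*(-19) = -19/2)
b(s) = -3 (b(s) = (1 + 8) - 12 = 9 - 12 = -3)
W(G) = -34/G
W(b(-3))/w(-750, z(-21, -53)) = (-34/(-3))/(-19/2) = -34*(-⅓)*(-2/19) = (34/3)*(-2/19) = -68/57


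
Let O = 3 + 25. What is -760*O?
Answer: -21280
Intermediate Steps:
O = 28
-760*O = -760*28 = -21280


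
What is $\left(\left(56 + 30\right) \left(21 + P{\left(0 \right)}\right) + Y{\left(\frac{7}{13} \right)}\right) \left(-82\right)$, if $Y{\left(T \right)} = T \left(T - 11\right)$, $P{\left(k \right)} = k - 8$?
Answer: $- \frac{15415180}{169} \approx -91214.0$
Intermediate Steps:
$P{\left(k \right)} = -8 + k$ ($P{\left(k \right)} = k - 8 = -8 + k$)
$Y{\left(T \right)} = T \left(-11 + T\right)$
$\left(\left(56 + 30\right) \left(21 + P{\left(0 \right)}\right) + Y{\left(\frac{7}{13} \right)}\right) \left(-82\right) = \left(\left(56 + 30\right) \left(21 + \left(-8 + 0\right)\right) + \frac{7}{13} \left(-11 + \frac{7}{13}\right)\right) \left(-82\right) = \left(86 \left(21 - 8\right) + 7 \cdot \frac{1}{13} \left(-11 + 7 \cdot \frac{1}{13}\right)\right) \left(-82\right) = \left(86 \cdot 13 + \frac{7 \left(-11 + \frac{7}{13}\right)}{13}\right) \left(-82\right) = \left(1118 + \frac{7}{13} \left(- \frac{136}{13}\right)\right) \left(-82\right) = \left(1118 - \frac{952}{169}\right) \left(-82\right) = \frac{187990}{169} \left(-82\right) = - \frac{15415180}{169}$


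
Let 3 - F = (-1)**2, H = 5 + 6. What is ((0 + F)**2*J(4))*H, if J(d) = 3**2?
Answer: 396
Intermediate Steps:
J(d) = 9
H = 11
F = 2 (F = 3 - 1*(-1)**2 = 3 - 1*1 = 3 - 1 = 2)
((0 + F)**2*J(4))*H = ((0 + 2)**2*9)*11 = (2**2*9)*11 = (4*9)*11 = 36*11 = 396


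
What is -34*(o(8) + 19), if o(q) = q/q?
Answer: -680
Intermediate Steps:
o(q) = 1
-34*(o(8) + 19) = -34*(1 + 19) = -34*20 = -680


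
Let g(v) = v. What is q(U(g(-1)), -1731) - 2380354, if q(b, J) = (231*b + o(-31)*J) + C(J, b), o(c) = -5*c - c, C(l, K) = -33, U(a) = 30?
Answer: -2695423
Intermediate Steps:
o(c) = -6*c
q(b, J) = -33 + 186*J + 231*b (q(b, J) = (231*b + (-6*(-31))*J) - 33 = (231*b + 186*J) - 33 = (186*J + 231*b) - 33 = -33 + 186*J + 231*b)
q(U(g(-1)), -1731) - 2380354 = (-33 + 186*(-1731) + 231*30) - 2380354 = (-33 - 321966 + 6930) - 2380354 = -315069 - 2380354 = -2695423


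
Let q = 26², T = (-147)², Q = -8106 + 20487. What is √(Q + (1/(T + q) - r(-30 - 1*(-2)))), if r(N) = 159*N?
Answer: √8359625102710/22285 ≈ 129.74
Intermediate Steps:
Q = 12381
T = 21609
q = 676
√(Q + (1/(T + q) - r(-30 - 1*(-2)))) = √(12381 + (1/(21609 + 676) - 159*(-30 - 1*(-2)))) = √(12381 + (1/22285 - 159*(-30 + 2))) = √(12381 + (1/22285 - 159*(-28))) = √(12381 + (1/22285 - 1*(-4452))) = √(12381 + (1/22285 + 4452)) = √(12381 + 99212821/22285) = √(375123406/22285) = √8359625102710/22285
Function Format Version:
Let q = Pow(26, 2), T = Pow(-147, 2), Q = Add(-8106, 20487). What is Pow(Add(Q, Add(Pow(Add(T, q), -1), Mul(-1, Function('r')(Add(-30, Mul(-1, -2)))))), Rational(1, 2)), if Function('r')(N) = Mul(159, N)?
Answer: Mul(Rational(1, 22285), Pow(8359625102710, Rational(1, 2))) ≈ 129.74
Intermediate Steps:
Q = 12381
T = 21609
q = 676
Pow(Add(Q, Add(Pow(Add(T, q), -1), Mul(-1, Function('r')(Add(-30, Mul(-1, -2)))))), Rational(1, 2)) = Pow(Add(12381, Add(Pow(Add(21609, 676), -1), Mul(-1, Mul(159, Add(-30, Mul(-1, -2)))))), Rational(1, 2)) = Pow(Add(12381, Add(Pow(22285, -1), Mul(-1, Mul(159, Add(-30, 2))))), Rational(1, 2)) = Pow(Add(12381, Add(Rational(1, 22285), Mul(-1, Mul(159, -28)))), Rational(1, 2)) = Pow(Add(12381, Add(Rational(1, 22285), Mul(-1, -4452))), Rational(1, 2)) = Pow(Add(12381, Add(Rational(1, 22285), 4452)), Rational(1, 2)) = Pow(Add(12381, Rational(99212821, 22285)), Rational(1, 2)) = Pow(Rational(375123406, 22285), Rational(1, 2)) = Mul(Rational(1, 22285), Pow(8359625102710, Rational(1, 2)))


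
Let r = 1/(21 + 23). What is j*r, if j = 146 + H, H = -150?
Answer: -1/11 ≈ -0.090909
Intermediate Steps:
j = -4 (j = 146 - 150 = -4)
r = 1/44 ≈ 0.022727
j*r = -4*1/44 = -1/11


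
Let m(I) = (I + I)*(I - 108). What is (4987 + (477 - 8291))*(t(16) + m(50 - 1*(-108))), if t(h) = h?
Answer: -44711832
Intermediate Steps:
m(I) = 2*I*(-108 + I) (m(I) = (2*I)*(-108 + I) = 2*I*(-108 + I))
(4987 + (477 - 8291))*(t(16) + m(50 - 1*(-108))) = (4987 + (477 - 8291))*(16 + 2*(50 - 1*(-108))*(-108 + (50 - 1*(-108)))) = (4987 - 7814)*(16 + 2*(50 + 108)*(-108 + (50 + 108))) = -2827*(16 + 2*158*(-108 + 158)) = -2827*(16 + 2*158*50) = -2827*(16 + 15800) = -2827*15816 = -44711832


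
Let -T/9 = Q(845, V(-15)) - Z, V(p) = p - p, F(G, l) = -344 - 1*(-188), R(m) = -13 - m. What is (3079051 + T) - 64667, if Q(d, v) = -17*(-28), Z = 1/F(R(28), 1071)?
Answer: 156525197/52 ≈ 3.0101e+6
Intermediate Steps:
F(G, l) = -156 (F(G, l) = -344 + 188 = -156)
V(p) = 0
Z = -1/156 (Z = 1/(-156) = -1/156 ≈ -0.0064103)
Q(d, v) = 476
T = -222771/52 (T = -9*(476 - 1*(-1/156)) = -9*(476 + 1/156) = -9*74257/156 = -222771/52 ≈ -4284.1)
(3079051 + T) - 64667 = (3079051 - 222771/52) - 64667 = 159887881/52 - 64667 = 156525197/52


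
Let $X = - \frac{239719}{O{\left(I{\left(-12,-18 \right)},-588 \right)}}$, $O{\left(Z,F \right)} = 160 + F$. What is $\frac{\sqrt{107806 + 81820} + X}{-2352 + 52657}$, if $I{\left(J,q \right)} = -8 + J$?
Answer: $\frac{239719}{21530540} + \frac{\sqrt{189626}}{50305} \approx 0.01979$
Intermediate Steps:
$X = \frac{239719}{428}$ ($X = - \frac{239719}{160 - 588} = - \frac{239719}{-428} = \left(-239719\right) \left(- \frac{1}{428}\right) = \frac{239719}{428} \approx 560.09$)
$\frac{\sqrt{107806 + 81820} + X}{-2352 + 52657} = \frac{\sqrt{107806 + 81820} + \frac{239719}{428}}{-2352 + 52657} = \frac{\sqrt{189626} + \frac{239719}{428}}{50305} = \left(\frac{239719}{428} + \sqrt{189626}\right) \frac{1}{50305} = \frac{239719}{21530540} + \frac{\sqrt{189626}}{50305}$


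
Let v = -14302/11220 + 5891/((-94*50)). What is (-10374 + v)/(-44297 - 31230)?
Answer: 27359791621/199142040900 ≈ 0.13739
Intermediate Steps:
v = -6665821/2636700 (v = -14302*1/11220 + 5891/(-4700) = -7151/5610 + 5891*(-1/4700) = -7151/5610 - 5891/4700 = -6665821/2636700 ≈ -2.5281)
(-10374 + v)/(-44297 - 31230) = (-10374 - 6665821/2636700)/(-44297 - 31230) = -27359791621/2636700/(-75527) = -27359791621/2636700*(-1/75527) = 27359791621/199142040900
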